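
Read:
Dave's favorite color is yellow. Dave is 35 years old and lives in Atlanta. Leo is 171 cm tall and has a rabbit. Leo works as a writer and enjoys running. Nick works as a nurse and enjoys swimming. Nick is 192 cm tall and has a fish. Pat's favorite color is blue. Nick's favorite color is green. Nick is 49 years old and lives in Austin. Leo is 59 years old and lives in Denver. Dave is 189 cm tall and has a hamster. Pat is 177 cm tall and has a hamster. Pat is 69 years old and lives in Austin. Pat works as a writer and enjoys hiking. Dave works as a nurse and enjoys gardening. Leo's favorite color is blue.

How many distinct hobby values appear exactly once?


Unique hobby values: 4

4


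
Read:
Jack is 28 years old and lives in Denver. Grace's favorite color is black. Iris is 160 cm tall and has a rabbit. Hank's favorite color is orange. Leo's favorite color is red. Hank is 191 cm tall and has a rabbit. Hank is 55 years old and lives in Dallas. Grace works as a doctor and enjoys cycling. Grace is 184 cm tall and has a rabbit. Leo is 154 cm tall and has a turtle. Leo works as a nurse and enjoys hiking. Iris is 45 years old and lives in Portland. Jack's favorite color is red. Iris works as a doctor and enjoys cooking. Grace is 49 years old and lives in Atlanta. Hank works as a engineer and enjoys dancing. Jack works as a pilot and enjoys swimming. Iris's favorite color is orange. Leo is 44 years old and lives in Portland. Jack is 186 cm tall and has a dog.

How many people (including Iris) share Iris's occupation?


Iris is a doctor. Count = 2

2


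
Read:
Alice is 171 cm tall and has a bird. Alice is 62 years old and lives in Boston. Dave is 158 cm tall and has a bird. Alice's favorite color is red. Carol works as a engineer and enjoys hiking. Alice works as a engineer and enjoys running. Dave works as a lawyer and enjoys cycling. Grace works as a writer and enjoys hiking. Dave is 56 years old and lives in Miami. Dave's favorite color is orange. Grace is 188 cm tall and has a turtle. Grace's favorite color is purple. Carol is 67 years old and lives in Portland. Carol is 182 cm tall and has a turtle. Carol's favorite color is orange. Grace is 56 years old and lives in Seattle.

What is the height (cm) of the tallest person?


Tallest: Grace at 188 cm

188


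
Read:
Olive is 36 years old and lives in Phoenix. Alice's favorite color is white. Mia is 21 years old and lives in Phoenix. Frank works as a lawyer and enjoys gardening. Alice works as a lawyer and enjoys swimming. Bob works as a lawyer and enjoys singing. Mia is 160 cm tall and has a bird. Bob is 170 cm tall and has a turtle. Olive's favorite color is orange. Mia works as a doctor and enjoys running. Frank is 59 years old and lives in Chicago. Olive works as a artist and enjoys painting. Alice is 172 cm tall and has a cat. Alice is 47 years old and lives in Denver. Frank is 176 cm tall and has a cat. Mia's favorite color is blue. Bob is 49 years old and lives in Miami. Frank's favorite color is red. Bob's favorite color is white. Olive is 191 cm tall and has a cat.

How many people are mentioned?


People: Frank, Alice, Bob, Mia, Olive. Count = 5

5


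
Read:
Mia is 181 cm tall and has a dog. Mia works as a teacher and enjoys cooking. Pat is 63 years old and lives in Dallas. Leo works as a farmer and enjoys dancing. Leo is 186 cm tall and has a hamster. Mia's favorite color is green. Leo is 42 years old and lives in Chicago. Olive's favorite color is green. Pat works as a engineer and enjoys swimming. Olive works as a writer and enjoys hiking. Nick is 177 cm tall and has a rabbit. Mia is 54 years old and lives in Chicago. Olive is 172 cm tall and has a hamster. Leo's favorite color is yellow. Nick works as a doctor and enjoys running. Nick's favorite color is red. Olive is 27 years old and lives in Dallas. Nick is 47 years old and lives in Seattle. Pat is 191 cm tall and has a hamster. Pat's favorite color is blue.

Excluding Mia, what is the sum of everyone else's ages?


Sum (excluding Mia): 179

179


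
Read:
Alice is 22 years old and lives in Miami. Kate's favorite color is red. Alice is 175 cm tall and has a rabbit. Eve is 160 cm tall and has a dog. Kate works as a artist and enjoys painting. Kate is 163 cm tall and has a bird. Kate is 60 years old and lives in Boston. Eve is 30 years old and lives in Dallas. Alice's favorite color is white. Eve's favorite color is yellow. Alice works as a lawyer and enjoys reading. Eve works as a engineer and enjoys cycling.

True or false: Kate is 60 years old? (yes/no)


Kate is actually 60. yes

yes


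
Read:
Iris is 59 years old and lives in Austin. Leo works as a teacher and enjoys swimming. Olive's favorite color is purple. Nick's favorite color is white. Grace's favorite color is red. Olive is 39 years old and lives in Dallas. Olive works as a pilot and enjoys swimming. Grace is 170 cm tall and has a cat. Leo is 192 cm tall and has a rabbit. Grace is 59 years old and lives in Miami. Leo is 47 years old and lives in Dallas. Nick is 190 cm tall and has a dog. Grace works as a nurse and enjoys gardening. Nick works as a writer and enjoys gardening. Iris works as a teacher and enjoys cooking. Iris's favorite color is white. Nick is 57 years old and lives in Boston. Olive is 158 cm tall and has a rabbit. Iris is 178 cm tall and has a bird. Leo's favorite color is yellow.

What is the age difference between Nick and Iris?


|57 - 59| = 2

2


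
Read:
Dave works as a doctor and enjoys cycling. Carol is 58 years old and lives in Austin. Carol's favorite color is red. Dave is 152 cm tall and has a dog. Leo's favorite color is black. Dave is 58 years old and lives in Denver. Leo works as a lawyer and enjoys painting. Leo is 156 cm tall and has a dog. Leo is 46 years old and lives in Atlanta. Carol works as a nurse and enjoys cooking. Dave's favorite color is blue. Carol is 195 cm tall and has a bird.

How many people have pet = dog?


Count: 2

2


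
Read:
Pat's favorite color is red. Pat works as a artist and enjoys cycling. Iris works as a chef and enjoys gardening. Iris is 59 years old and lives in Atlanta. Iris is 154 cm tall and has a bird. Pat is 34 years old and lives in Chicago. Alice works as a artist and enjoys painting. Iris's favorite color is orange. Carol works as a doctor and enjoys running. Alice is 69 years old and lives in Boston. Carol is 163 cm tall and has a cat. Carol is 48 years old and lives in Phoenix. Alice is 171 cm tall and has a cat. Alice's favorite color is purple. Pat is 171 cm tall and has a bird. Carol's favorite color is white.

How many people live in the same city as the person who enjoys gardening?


Person with hobby gardening is Iris, city Atlanta. Count = 1

1


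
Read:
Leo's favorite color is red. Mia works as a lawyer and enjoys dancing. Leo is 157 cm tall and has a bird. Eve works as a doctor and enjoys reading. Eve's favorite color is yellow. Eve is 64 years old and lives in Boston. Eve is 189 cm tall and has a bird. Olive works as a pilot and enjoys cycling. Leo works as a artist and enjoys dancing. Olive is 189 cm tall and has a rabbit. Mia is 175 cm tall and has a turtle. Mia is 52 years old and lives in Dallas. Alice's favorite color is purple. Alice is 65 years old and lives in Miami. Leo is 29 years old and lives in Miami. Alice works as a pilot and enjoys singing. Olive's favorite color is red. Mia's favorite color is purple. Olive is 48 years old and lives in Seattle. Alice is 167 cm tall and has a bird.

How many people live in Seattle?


Count in Seattle: 1

1


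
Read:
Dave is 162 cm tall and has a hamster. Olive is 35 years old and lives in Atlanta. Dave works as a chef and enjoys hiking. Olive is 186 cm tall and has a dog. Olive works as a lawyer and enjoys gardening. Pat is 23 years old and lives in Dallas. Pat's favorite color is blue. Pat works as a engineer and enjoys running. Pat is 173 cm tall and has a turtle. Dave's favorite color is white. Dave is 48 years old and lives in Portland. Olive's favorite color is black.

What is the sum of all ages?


35+23+48 = 106

106


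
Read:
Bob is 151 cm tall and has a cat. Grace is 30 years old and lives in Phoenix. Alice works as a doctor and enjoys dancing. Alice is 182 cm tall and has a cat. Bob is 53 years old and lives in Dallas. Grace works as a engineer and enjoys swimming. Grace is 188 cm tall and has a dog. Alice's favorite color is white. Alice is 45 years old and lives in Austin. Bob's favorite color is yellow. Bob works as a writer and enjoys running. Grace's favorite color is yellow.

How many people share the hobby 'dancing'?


Count: 1

1


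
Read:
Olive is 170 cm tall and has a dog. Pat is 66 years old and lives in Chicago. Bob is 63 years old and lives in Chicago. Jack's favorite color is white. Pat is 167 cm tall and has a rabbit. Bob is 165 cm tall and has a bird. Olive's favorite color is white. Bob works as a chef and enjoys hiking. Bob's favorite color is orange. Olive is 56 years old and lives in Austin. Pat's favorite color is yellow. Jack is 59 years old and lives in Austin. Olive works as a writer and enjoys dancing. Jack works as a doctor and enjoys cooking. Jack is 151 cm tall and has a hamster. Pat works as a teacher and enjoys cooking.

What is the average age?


Sum=244, n=4, avg=61

61


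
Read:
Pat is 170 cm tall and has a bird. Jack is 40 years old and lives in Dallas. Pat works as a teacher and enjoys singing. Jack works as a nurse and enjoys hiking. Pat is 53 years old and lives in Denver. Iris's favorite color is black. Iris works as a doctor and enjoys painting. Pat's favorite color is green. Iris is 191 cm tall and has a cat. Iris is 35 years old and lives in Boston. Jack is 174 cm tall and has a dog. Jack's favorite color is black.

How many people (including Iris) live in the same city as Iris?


Iris lives in Boston. Count = 1

1


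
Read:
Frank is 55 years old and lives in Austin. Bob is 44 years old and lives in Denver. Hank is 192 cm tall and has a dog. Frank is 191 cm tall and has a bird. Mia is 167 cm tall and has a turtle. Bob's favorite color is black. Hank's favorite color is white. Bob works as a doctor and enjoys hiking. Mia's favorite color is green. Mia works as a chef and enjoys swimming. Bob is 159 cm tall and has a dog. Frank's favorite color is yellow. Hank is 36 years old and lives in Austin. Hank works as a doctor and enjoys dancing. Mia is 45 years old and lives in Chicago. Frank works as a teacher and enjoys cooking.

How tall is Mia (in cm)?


Mia is 167 cm tall

167


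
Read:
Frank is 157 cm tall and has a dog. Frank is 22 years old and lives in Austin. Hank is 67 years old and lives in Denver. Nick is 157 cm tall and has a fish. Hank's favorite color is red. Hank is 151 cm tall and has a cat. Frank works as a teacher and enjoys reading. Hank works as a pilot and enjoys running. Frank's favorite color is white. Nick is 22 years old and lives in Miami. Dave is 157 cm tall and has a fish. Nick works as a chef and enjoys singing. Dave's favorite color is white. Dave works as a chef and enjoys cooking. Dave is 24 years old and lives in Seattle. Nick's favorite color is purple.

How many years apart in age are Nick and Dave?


22 vs 24, diff = 2

2


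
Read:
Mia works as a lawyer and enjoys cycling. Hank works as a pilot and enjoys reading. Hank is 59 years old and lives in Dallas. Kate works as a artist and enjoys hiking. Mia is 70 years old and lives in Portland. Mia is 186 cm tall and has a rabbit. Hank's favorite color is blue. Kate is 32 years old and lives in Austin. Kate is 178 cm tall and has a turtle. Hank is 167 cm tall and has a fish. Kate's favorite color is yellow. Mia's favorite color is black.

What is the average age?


Sum=161, n=3, avg=53.67

53.67


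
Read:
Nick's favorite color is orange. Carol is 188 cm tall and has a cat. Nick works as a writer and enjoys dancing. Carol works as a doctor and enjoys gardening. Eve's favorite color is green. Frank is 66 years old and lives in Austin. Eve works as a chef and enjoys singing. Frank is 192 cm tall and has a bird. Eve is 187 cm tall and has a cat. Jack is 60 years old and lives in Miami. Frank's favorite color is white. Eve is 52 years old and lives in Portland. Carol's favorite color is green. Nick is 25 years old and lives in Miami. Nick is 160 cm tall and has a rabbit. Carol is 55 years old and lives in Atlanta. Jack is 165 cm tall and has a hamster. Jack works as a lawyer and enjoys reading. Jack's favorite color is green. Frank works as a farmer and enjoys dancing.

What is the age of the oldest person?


Oldest: Frank at 66

66


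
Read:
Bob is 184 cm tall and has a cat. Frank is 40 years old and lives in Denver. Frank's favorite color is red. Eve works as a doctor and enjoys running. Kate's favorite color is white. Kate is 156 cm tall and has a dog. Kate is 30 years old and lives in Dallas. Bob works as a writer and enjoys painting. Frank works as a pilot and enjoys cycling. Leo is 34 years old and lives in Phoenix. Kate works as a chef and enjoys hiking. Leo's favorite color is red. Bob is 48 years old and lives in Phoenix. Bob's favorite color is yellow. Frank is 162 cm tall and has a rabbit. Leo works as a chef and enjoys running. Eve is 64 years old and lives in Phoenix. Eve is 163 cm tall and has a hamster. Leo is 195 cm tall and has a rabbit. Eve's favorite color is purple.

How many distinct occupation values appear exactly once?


Unique occupation values: 3

3


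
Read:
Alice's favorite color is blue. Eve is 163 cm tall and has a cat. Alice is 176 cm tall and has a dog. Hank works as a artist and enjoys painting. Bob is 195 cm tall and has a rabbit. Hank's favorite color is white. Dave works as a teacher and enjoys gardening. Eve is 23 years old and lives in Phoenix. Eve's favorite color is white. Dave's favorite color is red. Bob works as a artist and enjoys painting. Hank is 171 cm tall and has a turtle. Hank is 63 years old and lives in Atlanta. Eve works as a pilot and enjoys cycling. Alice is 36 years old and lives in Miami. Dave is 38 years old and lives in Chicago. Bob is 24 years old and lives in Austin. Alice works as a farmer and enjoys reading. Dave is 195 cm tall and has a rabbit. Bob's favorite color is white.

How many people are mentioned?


People: Hank, Dave, Eve, Alice, Bob. Count = 5

5


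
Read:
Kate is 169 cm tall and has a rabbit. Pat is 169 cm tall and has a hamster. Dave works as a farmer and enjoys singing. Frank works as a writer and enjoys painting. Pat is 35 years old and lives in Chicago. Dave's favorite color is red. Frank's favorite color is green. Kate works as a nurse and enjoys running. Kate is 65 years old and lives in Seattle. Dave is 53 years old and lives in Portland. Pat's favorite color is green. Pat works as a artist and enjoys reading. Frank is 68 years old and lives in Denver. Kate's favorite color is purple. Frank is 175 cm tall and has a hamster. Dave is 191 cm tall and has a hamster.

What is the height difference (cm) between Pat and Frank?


|169 - 175| = 6

6


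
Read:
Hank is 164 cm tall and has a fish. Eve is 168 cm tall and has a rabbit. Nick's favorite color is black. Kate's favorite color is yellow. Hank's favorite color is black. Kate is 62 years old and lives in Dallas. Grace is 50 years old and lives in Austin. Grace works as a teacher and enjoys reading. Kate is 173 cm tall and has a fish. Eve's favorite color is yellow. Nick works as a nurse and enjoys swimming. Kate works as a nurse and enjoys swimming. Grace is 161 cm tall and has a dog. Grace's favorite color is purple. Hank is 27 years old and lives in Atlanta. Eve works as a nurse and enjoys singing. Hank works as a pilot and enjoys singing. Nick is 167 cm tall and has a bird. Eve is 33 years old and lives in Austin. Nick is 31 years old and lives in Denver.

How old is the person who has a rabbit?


Person with rabbit is Eve, age 33

33


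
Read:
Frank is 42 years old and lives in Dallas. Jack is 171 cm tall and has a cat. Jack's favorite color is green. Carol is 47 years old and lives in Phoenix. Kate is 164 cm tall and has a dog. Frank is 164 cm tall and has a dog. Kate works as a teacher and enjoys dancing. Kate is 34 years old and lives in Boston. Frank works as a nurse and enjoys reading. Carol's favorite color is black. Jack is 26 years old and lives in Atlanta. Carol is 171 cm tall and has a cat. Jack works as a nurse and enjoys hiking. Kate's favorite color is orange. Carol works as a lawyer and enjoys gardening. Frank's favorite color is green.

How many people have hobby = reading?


Count: 1

1


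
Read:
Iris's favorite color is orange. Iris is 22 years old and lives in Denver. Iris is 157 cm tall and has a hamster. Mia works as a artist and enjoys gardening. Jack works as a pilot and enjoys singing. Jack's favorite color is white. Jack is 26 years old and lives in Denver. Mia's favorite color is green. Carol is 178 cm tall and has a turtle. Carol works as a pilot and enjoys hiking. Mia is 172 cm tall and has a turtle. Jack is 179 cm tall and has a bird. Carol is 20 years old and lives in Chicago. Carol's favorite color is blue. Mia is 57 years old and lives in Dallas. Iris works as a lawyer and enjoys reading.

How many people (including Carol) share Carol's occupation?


Carol is a pilot. Count = 2

2


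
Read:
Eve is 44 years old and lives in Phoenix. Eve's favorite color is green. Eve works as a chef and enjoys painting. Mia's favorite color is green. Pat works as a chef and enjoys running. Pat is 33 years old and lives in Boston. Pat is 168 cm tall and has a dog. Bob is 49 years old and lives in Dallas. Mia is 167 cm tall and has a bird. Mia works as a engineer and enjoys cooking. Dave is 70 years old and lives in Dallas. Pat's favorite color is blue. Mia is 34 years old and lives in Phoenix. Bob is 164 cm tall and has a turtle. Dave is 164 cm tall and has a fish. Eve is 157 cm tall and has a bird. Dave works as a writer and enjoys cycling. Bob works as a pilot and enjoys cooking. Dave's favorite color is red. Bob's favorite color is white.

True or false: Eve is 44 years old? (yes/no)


Eve is actually 44. yes

yes


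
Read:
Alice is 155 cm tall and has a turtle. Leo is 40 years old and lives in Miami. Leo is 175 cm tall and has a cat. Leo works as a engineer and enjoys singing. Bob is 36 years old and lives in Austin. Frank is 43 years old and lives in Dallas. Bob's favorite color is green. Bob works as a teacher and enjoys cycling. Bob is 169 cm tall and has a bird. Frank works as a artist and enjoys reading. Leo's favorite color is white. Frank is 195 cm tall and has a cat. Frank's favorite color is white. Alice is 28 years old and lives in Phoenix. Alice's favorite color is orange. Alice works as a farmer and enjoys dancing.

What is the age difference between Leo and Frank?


|40 - 43| = 3

3


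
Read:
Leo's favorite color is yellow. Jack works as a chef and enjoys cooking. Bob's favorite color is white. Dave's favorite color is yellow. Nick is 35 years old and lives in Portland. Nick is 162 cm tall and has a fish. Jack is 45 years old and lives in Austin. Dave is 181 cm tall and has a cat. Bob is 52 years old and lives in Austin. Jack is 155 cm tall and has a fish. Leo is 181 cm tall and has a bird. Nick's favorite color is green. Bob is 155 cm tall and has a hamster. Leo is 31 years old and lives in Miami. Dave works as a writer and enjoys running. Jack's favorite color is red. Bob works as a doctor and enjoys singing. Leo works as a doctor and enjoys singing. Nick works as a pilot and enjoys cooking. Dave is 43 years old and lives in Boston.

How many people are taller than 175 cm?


Taller than 175: 2

2


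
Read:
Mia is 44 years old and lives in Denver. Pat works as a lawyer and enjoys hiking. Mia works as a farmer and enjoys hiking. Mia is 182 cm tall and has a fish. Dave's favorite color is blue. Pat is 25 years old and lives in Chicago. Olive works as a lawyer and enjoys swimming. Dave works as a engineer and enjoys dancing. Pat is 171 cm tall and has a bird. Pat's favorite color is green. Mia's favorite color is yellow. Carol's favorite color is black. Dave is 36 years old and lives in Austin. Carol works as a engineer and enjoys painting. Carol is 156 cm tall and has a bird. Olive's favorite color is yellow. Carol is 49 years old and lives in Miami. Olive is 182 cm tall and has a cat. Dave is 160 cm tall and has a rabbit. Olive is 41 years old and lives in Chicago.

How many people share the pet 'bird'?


Count: 2

2


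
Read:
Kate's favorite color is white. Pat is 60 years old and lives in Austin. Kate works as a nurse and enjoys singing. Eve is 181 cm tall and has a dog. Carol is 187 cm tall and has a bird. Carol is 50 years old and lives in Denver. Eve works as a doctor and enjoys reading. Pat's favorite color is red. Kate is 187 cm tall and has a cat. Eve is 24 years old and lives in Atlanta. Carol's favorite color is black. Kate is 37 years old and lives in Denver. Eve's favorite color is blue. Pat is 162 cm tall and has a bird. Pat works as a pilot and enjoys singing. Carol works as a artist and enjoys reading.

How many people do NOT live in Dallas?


Not in Dallas: 4

4


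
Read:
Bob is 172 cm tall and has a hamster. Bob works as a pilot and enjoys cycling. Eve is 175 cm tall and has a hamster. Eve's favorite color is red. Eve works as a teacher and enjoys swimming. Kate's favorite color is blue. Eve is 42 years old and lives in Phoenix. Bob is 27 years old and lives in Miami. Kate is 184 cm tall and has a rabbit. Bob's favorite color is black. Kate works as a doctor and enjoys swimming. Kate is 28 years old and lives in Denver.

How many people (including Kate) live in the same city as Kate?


Kate lives in Denver. Count = 1

1


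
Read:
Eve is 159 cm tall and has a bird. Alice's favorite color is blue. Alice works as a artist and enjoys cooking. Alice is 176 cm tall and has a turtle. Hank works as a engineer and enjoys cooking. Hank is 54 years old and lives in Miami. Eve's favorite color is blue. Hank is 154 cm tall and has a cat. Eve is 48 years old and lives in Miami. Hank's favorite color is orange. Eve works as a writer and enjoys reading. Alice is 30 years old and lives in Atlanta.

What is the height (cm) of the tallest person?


Tallest: Alice at 176 cm

176


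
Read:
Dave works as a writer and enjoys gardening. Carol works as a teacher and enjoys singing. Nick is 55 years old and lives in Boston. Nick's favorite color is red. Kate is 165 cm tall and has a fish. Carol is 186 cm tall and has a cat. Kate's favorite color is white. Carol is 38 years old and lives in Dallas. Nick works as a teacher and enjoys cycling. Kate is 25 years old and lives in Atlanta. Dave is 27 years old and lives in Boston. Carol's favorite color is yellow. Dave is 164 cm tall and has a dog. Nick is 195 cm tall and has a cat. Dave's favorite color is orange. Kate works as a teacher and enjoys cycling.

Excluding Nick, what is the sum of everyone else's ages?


Sum (excluding Nick): 90

90


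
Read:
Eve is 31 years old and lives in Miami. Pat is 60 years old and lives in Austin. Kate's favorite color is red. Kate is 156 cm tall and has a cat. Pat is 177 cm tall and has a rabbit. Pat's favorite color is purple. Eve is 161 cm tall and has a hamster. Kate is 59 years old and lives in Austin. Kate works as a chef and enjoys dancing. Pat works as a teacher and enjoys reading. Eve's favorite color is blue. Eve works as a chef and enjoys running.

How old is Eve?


Eve is 31 years old

31


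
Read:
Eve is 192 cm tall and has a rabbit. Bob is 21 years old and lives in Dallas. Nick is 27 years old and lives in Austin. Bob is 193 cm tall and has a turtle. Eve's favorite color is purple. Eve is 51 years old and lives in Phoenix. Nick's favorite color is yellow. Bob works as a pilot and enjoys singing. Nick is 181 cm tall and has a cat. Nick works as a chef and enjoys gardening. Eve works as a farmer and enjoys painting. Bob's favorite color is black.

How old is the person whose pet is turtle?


Person with pet=turtle is Bob, age 21

21


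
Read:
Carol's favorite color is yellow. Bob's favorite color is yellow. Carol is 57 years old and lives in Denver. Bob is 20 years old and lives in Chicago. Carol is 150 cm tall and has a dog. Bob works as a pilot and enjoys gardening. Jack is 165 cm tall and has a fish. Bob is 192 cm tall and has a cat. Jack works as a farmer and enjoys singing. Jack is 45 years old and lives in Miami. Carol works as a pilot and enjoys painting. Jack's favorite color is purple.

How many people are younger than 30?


Filter: 1

1


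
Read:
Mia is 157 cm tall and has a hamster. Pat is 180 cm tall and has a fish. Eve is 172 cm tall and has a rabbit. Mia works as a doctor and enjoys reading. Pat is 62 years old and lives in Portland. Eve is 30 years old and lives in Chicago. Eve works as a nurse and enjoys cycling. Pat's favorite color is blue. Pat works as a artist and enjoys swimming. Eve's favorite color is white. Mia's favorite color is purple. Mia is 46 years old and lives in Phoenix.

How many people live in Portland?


Count in Portland: 1

1


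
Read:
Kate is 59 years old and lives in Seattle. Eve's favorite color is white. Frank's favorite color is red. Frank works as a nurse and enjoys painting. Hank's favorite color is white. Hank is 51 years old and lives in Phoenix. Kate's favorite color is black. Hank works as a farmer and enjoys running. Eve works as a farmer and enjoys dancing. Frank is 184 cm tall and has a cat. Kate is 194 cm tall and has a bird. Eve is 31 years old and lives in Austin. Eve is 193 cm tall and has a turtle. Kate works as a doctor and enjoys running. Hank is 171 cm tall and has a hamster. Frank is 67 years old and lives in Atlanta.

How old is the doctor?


The doctor is Kate, age 59

59


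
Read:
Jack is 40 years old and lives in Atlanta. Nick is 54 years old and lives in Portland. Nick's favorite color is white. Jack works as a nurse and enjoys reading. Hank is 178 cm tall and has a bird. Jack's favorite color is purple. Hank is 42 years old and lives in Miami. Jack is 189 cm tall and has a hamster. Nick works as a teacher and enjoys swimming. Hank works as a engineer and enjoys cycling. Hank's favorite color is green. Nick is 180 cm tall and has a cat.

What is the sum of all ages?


42+54+40 = 136

136


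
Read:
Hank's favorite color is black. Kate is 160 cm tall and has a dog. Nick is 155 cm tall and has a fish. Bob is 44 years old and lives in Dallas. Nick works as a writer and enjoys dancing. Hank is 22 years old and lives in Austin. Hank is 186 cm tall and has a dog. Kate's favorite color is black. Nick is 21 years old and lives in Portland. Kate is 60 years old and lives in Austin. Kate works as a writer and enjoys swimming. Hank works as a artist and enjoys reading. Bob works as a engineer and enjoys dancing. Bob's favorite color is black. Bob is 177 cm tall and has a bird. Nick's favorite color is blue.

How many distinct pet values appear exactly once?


Unique pet values: 2

2


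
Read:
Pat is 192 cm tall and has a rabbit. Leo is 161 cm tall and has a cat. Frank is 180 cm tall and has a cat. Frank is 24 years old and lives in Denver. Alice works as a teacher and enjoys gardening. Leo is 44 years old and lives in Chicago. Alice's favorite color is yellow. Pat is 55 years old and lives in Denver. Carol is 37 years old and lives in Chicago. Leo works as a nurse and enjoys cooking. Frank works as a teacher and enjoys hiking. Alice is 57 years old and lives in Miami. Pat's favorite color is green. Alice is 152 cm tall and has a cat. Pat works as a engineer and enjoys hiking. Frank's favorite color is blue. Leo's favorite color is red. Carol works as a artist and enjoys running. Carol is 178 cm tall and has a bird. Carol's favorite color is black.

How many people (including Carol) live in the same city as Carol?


Carol lives in Chicago. Count = 2

2


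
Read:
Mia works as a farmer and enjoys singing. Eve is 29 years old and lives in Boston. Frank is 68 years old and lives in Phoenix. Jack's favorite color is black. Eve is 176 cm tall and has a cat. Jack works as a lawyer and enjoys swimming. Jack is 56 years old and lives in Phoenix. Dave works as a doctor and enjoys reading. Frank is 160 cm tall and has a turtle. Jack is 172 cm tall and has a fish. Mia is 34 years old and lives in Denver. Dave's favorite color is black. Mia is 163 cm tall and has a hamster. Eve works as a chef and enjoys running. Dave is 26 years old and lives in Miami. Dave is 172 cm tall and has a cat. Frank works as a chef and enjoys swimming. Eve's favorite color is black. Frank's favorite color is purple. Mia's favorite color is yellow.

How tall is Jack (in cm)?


Jack is 172 cm tall

172


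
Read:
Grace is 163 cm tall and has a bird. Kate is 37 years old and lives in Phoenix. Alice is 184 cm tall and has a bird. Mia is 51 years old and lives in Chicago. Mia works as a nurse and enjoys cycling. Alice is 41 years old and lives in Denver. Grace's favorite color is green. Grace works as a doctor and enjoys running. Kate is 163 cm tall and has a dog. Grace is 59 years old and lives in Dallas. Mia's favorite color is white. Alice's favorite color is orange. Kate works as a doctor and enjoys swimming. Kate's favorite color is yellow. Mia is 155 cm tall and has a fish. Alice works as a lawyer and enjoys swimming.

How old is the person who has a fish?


Person with fish is Mia, age 51

51


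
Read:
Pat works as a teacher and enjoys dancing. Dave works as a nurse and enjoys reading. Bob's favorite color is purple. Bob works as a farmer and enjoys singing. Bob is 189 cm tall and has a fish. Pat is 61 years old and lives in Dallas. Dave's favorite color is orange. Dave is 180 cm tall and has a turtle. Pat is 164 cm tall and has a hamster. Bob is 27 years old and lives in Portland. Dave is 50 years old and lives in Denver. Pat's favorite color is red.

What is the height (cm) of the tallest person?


Tallest: Bob at 189 cm

189


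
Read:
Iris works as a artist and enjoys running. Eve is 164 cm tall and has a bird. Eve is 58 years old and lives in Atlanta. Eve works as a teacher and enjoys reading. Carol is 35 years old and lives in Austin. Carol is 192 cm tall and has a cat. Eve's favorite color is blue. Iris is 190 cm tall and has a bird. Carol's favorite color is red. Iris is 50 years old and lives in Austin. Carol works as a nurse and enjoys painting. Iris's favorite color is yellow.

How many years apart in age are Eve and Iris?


58 vs 50, diff = 8

8


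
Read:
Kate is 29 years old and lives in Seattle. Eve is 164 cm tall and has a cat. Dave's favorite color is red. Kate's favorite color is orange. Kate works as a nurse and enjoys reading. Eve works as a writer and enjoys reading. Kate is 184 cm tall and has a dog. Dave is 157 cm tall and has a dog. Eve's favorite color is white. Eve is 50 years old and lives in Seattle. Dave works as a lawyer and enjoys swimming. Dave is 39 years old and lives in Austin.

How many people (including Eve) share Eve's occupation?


Eve is a writer. Count = 1

1


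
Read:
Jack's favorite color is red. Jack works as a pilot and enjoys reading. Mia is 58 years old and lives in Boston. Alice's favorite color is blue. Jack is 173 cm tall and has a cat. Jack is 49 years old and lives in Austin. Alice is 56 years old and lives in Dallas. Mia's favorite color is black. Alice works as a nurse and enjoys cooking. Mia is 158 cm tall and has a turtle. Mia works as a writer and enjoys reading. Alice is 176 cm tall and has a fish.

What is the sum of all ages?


58+56+49 = 163

163


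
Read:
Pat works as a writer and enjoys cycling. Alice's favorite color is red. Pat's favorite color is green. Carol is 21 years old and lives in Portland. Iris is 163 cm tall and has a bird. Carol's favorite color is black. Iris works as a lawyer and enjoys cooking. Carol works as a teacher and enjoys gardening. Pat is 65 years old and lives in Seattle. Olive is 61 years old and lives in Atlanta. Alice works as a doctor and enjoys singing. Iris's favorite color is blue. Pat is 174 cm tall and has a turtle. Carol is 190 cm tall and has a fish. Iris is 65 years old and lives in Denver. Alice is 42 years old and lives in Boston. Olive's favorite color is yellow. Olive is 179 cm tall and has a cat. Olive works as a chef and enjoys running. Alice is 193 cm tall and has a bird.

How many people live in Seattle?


Count in Seattle: 1

1


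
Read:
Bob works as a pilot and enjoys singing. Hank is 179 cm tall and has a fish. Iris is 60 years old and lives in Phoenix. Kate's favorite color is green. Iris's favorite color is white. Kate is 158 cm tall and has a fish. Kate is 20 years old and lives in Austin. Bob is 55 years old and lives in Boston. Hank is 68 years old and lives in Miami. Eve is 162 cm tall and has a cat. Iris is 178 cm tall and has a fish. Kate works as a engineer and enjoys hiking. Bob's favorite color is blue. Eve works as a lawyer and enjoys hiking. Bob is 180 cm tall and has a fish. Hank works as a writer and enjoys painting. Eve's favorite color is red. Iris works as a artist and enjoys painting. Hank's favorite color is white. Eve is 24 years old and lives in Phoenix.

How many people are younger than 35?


Filter: 2

2


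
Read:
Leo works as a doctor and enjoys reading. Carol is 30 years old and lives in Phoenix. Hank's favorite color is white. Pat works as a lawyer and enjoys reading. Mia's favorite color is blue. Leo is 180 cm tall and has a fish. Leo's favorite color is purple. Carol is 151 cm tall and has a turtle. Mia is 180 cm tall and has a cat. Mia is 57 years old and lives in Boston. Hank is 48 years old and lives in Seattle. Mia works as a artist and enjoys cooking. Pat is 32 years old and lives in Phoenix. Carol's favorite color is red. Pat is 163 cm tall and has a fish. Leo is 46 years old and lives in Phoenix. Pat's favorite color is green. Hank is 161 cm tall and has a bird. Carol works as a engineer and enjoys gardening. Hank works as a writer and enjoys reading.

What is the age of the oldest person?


Oldest: Mia at 57

57


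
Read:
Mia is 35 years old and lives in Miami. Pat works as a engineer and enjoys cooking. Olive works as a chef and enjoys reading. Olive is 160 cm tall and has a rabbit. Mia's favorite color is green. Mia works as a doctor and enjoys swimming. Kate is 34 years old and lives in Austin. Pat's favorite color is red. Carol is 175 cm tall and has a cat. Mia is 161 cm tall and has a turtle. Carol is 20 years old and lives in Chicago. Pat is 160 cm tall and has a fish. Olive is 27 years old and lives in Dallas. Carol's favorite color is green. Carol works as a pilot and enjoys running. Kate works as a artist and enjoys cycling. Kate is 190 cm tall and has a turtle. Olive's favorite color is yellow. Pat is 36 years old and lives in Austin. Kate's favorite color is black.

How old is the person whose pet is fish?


Person with pet=fish is Pat, age 36

36


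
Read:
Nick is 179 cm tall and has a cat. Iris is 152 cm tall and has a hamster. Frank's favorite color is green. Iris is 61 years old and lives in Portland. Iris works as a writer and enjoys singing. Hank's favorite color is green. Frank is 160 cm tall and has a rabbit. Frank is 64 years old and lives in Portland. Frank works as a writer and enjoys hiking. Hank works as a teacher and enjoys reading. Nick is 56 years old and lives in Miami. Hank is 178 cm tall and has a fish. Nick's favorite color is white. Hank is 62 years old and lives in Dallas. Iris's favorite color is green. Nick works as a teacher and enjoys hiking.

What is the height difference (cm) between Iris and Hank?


|152 - 178| = 26

26


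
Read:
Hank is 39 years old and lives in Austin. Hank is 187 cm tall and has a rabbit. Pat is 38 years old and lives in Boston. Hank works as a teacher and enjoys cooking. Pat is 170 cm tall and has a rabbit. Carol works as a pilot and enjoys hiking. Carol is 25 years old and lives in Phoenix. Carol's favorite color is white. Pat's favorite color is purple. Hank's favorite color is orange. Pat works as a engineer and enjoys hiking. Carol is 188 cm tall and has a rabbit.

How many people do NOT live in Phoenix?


Not in Phoenix: 2

2


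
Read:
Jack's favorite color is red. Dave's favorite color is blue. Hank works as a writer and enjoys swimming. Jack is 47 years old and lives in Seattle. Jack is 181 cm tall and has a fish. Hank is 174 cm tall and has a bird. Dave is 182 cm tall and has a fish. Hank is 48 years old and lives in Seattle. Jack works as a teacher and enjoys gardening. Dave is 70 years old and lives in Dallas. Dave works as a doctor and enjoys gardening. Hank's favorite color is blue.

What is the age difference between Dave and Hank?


|70 - 48| = 22

22


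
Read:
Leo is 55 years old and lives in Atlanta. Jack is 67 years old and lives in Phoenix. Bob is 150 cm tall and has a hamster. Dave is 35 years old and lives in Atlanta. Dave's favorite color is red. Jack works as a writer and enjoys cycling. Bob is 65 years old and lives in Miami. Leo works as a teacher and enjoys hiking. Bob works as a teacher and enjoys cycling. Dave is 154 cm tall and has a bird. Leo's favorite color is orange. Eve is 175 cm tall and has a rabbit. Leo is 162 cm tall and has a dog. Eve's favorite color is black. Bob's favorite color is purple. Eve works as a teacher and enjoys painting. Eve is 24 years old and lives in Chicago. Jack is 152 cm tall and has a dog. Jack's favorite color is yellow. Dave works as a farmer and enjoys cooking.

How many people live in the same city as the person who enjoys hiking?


Person with hobby hiking is Leo, city Atlanta. Count = 2

2


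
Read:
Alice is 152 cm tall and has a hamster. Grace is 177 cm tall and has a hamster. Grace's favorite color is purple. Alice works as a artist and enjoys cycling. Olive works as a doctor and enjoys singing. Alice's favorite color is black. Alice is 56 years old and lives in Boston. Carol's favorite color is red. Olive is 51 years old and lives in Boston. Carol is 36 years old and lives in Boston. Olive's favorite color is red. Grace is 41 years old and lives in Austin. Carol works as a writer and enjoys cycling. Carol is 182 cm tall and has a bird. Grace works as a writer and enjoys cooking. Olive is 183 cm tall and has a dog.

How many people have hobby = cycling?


Count: 2

2


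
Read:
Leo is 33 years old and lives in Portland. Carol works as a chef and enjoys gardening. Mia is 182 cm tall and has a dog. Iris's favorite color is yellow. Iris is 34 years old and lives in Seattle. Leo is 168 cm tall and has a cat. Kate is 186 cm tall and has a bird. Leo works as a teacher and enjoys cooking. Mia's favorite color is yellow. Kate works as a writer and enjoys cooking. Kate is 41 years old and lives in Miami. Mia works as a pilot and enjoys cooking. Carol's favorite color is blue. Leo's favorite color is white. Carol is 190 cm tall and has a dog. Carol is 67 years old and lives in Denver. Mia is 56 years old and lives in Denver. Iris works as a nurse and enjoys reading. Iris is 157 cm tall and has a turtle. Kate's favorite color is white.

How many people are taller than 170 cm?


Taller than 170: 3

3


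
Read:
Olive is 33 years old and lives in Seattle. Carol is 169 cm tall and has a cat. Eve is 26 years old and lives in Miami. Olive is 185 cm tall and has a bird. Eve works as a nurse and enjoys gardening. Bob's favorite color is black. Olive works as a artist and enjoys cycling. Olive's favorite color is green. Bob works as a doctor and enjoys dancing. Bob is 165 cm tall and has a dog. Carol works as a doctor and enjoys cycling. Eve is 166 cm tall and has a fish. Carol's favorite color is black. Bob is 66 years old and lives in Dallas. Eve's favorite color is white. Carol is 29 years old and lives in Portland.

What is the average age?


Sum=154, n=4, avg=38.5

38.5


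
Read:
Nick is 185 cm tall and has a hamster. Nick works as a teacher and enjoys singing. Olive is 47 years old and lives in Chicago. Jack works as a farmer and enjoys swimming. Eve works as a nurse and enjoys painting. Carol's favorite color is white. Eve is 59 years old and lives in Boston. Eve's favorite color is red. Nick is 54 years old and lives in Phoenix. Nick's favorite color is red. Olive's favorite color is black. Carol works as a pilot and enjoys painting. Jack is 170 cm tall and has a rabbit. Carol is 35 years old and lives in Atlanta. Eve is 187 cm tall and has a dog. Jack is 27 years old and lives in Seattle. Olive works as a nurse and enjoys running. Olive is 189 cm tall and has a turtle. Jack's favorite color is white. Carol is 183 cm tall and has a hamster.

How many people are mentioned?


People: Jack, Olive, Eve, Carol, Nick. Count = 5

5
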